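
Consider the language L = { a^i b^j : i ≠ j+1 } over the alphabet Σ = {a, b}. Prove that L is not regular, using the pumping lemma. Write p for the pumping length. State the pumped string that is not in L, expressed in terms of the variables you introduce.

a^{p+p!} b^{p+p!-1}

Toward a contradiction, assume L is regular with pumping length p.
Choose w = a^p b^{p+p!-1}. Since p ≠ (p+p!-1)+1 = p+p!, w ∈ L; and |w| ≥ p.
The pumping lemma gives a decomposition w = xyz where |xy| ≤ p and y is nonempty.
Since the first p symbols of w are all a's and |xy| ≤ p, y lies entirely in the leading a-block: y = a^k for some k with 1 ≤ k ≤ p.
Since 1 ≤ k ≤ p, k divides p!; set t = 1 + p!/k. Then xy^t z has p + (p!/k)·k = p + p! copies of a. Now the a-count is p+p! and (b-count)+1 = (p+p!-1)+1 = p+p!, so i ≠ j+1 fails. So xy^t z = a^{p+p!} b^{p+p!-1} ∉ L.
Contradiction. Therefore L is not regular.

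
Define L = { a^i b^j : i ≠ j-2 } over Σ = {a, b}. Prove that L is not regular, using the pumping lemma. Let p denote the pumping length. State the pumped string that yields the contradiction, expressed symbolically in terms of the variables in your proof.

Assume L is regular. Let p be the pumping length given by the pumping lemma.
Choose w = a^p b^{p+p!+2}. Since p ≠ (p+p!+2)-2 = p+p!, w ∈ L; and |w| ≥ p.
The pumping lemma gives a decomposition w = xyz where |xy| ≤ p and y is nonempty.
The first p characters of w are a's, so xy (and hence y) consists only of a's. Write y = a^k, 1 ≤ k ≤ p.
Since 1 ≤ k ≤ p, k divides p!; set t = 1 + p!/k. Then xy^t z has p + (p!/k)·k = p + p! copies of a. Now the a-count is p+p! and (b-count)-2 = (p+p!+2)-2 = p+p!, so i ≠ j-2 fails. So xy^t z = a^{p+p!} b^{p+p!+2} ∉ L.
This contradicts the pumping lemma, so L is not regular.

a^{p+p!} b^{p+p!+2}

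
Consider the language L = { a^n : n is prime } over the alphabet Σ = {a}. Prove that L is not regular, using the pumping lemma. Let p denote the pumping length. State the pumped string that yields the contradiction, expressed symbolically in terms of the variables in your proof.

a^{q(1+k)}

Assume L is regular; let p be its pumping constant.
Let q be a prime with q ≥ p+2 (infinitely many primes exist), and take w = a^q ∈ L with |w| = q ≥ p.
The pumping lemma gives a decomposition w = xyz where |xy| ≤ p and |y| > 0.
Then y = a^k for some k with 1 ≤ k ≤ p.
Since 1 ≤ k ≤ p, |xz| = q-k. Pump with i = q+1: |xy^{q+1}z| = (q-k)+(q+1)k = q+qk = q(1+k), which is composite (both factors ≥ 2). So xy^{q+1}z = a^{q(1+k)} ∉ L.
This contradicts the pumping lemma, so L is not regular.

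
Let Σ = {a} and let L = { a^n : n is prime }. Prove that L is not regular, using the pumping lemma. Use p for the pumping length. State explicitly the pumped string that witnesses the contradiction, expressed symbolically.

Assume L is regular; let p be its pumping constant.
Let q be a prime with q ≥ p+2 (infinitely many primes exist), and take w = a^q ∈ L with |w| = q ≥ p.
The pumping lemma gives a decomposition w = xyz where |xy| ≤ p and |y| ≥ 1.
Then y = a^k for some k with 1 ≤ k ≤ p.
Since 1 ≤ k ≤ p, |xz| = q-k. Pump with i = q+1: |xy^{q+1}z| = (q-k)+(q+1)k = q+qk = q(1+k), which is composite (both factors ≥ 2). So xy^{q+1}z = a^{q(1+k)} ∉ L.
Contradiction. Therefore L is not regular.

a^{q(1+k)}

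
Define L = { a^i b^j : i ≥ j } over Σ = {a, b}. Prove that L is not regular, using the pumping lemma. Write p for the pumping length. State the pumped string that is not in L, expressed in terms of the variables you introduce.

a^{p-k} b^p

Assume L is regular. Let p be the pumping length given by the pumping lemma.
Choose w = a^p b^p ∈ L, with |w| = 2p ≥ p.
Write w = xyz as guaranteed by the lemma, with |xy| ≤ p and |y| ≥ 1.
Because |xy| ≤ p and w begins with p copies of a, we have y = a^k with 1 ≤ k ≤ p.
Consider xy^0z = xz = a^{p-k} b^p. Since k ≥ 1, the a-count p-k is less than p, so i ≥ j fails; thus xz ∉ L.
Contradiction. Therefore L is not regular.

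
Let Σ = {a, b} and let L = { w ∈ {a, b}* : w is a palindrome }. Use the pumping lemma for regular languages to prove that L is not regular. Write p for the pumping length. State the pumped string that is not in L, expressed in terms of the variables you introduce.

a^{p+k} b a^p

Suppose for contradiction that L is regular, and let p be the pumping length.
Take w = a^p b a^p, a palindrome of length 2p+1 ≥ p.
Write w = xyz as guaranteed by the lemma, with |xy| ≤ p and |y| ≥ 1.
The first p characters of w are a's, so xy (and hence y) consists only of a's. Write y = a^k, 1 ≤ k ≤ p.
Pump with i = 2: xy^2z = a^{p+k} b a^p. Its reverse is a^p b a^{p+k}, which differs from xy^2z since k ≥ 1. So xy^2z is not a palindrome and xy^2z ∉ L.
This is a contradiction; hence L is not regular.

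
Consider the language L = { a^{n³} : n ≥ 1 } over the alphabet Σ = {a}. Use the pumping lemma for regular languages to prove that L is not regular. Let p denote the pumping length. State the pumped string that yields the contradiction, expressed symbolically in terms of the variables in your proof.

Suppose for contradiction that L is regular, and let p be the pumping length.
Take w = a^{p³} ∈ L with |w| = p³ ≥ p.
By the pumping lemma, w = xyz with |xy| ≤ p and |y| ≥ 1.
Then y = a^k for some k with 1 ≤ k ≤ p.
Pump with i = 2: xy^2z = a^{p³+k}. Since 1 ≤ k ≤ p, p³ < p³+k ≤ p³+p < p³+3p²+3p+1 = (p+1)³, so p³+k is not a perfect cube. So xy^2z ∉ L.
Contradiction. Therefore L is not regular.

a^{p³+k}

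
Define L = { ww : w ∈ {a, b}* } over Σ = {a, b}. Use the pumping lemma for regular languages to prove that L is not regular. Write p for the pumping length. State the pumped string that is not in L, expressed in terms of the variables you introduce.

a^{p+k} b^p a^p b^p

Suppose for contradiction that L is regular, and let p be the pumping length.
Take w = a^p b^p a^p b^p = uu where u = a^pb^p; then w ∈ L and |w| = 4p ≥ p.
The pumping lemma gives a decomposition w = xyz where |xy| ≤ p and |y| ≥ 1.
Since the first p symbols of w are all a's and |xy| ≤ p, y lies entirely in the leading a-block: y = a^k for some k with 1 ≤ k ≤ p.
Pump with i = 2: xy^2z = a^{p+k} b^p a^p b^p, of length 4p+k. Suppose this equals vv. The string starts with a and ends with b, so v does too; thus the boundary between the two copies of v is a b→a transition. There is exactly one such transition, at position 2p+k, so |v| = 2p+k and |vv| = 4p+2k ≠ 4p+k since k ≥ 1. So xy^2z ∉ L.
This is a contradiction; hence L is not regular.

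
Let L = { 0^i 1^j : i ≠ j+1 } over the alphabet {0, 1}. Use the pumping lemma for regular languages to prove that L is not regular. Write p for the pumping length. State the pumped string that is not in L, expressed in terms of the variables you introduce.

0^{p+p!} 1^{p+p!-1}

Assume L is regular; let p be its pumping constant.
Choose w = 0^p 1^{p+p!-1}. Since p ≠ (p+p!-1)+1 = p+p!, w ∈ L; and |w| ≥ p.
By the pumping lemma, w = xyz with |xy| ≤ p and y is nonempty.
Since the first p symbols of w are all 0's and |xy| ≤ p, y lies entirely in the leading 0-block: y = 0^k for some k with 1 ≤ k ≤ p.
Since 1 ≤ k ≤ p, k divides p!; set t = 1 + p!/k. Then xy^t z has p + (p!/k)·k = p + p! copies of 0. Now the 0-count is p+p! and (1-count)+1 = (p+p!-1)+1 = p+p!, so i ≠ j+1 fails. So xy^t z = 0^{p+p!} 1^{p+p!-1} ∉ L.
This is a contradiction; hence L is not regular.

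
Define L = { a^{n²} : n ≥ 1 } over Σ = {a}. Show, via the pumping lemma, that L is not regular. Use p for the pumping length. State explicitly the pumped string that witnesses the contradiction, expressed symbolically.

Assume L is regular; let p be its pumping constant.
Take w = a^{p²} ∈ L with |w| = p² ≥ p.
Write w = xyz as guaranteed by the lemma, with |xy| ≤ p and |y| > 0.
Then y = a^k for some k with 1 ≤ k ≤ p.
Pump with i = 2: xy^2z = a^{p²+k}. Since 1 ≤ k ≤ p, p² < p²+k ≤ p²+p < (p+1)², so p²+k lies strictly between consecutive squares and is not a perfect square. So xy^2z ∉ L.
This is a contradiction; hence L is not regular.

a^{p²+k}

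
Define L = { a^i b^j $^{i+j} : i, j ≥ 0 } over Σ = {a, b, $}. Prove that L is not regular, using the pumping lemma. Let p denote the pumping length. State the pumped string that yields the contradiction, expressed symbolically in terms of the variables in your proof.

a^{p+k} b^p $^{2p}

Assume L is regular; let p be its pumping constant.
Take w = a^p b^p $^{2p} ∈ L (with i=j=p, i+j=2p), |w| = 4p ≥ p.
The pumping lemma gives a decomposition w = xyz where |xy| ≤ p and y is nonempty.
The first p characters of w are a's, so xy (and hence y) consists only of a's. Write y = a^k, 1 ≤ k ≤ p.
Consider xy^2z = a^{p+k} b^p $^{2p}. Now the a- and b-counts sum to 2p+k, but the $-count is 2p ≠ 2p+k. So xy^2z ∉ L.
This is a contradiction; hence L is not regular.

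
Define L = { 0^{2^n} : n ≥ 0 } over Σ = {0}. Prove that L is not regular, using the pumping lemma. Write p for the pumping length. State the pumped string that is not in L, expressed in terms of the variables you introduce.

0^{2^p+k}

Assume L is regular; let p be its pumping constant.
Take w = 0^{2^p} ∈ L with |w| = 2^p ≥ p.
Write w = xyz as guaranteed by the lemma, with |xy| ≤ p and |y| ≥ 1.
Then y = 0^k for some k with 1 ≤ k ≤ p.
Pump with i = 2: xy^2z = 0^{2^p+k}. Since 1 ≤ k ≤ p < 2^p, we have 2^p < 2^p+k < 2^{p+1}, so 2^p+k is not a power of 2. So xy^2z ∉ L.
Contradiction. Therefore L is not regular.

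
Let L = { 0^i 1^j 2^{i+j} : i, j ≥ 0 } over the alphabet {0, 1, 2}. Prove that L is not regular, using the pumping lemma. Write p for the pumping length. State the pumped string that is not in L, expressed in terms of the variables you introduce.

0^{p+k} 1^p 2^{2p}

Assume L is regular. Let p be the pumping length given by the pumping lemma.
Take w = 0^p 1^p 2^{2p} ∈ L (with i=j=p, i+j=2p), |w| = 4p ≥ p.
Write w = xyz as guaranteed by the lemma, with |xy| ≤ p and |y| > 0.
The first p characters of w are 0's, so xy (and hence y) consists only of 0's. Write y = 0^k, 1 ≤ k ≤ p.
Consider xy^2z = 0^{p+k} 1^p 2^{2p}. Now the 0- and 1-counts sum to 2p+k, but the 2-count is 2p ≠ 2p+k. So xy^2z ∉ L.
This contradicts the pumping lemma, so L is not regular.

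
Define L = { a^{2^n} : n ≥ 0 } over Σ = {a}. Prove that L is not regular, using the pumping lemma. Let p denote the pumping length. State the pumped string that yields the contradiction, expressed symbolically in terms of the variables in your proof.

a^{2^p+k}

Assume L is regular. Let p be the pumping length given by the pumping lemma.
Take w = a^{2^p} ∈ L with |w| = 2^p ≥ p.
The pumping lemma gives a decomposition w = xyz where |xy| ≤ p and y is nonempty.
Then y = a^k for some k with 1 ≤ k ≤ p.
Pump with i = 2: xy^2z = a^{2^p+k}. Since 1 ≤ k ≤ p < 2^p, we have 2^p < 2^p+k < 2^{p+1}, so 2^p+k is not a power of 2. So xy^2z ∉ L.
This contradicts the pumping lemma, so L is not regular.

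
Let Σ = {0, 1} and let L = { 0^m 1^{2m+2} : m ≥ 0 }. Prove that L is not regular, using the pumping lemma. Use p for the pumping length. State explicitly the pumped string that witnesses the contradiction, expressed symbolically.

0^{p+k} 1^{2p+2}

Assume L is regular; let p be its pumping constant.
Choose w = 0^p 1^{2p+2}, which is in L with |w| = 3p+2 ≥ p.
The pumping lemma gives a decomposition w = xyz where |xy| ≤ p and |y| > 0.
Because |xy| ≤ p and w begins with p copies of 0, we have y = 0^k with 1 ≤ k ≤ p.
Pump with i = 2: xy^2z = 0^{p+k} 1^{2p+2}. For this to lie in L we would need 2p+2 = 2(p+k)+2, which forces k = 0. But k ≥ 1, so xy^2z ∉ L.
This is a contradiction; hence L is not regular.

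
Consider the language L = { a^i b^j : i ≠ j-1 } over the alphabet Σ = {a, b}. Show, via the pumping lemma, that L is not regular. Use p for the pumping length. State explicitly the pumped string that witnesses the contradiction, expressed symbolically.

Assume L is regular. Let p be the pumping length given by the pumping lemma.
Choose w = a^p b^{p+p!+1}. Since p ≠ (p+p!+1)-1 = p+p!, w ∈ L; and |w| ≥ p.
By the pumping lemma, w = xyz with |xy| ≤ p and |y| ≥ 1.
The first p characters of w are a's, so xy (and hence y) consists only of a's. Write y = a^k, 1 ≤ k ≤ p.
Since 1 ≤ k ≤ p, k divides p!; set t = 1 + p!/k. Then xy^t z has p + (p!/k)·k = p + p! copies of a. Now the a-count is p+p! and (b-count)-1 = (p+p!+1)-1 = p+p!, so i ≠ j-1 fails. So xy^t z = a^{p+p!} b^{p+p!+1} ∉ L.
This is a contradiction; hence L is not regular.

a^{p+p!} b^{p+p!+1}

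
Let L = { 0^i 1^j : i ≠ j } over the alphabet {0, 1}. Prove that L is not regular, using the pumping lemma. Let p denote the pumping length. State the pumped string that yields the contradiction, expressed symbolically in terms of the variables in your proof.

0^{p+p!} 1^{p+p!}

Assume L is regular. Let p be the pumping length given by the pumping lemma.
Choose w = 0^p 1^{p+p!}. Since p ≠ p+p!, w ∈ L; and |w| ≥ p.
Write w = xyz as guaranteed by the lemma, with |xy| ≤ p and y is nonempty.
Because |xy| ≤ p and w begins with p copies of 0, we have y = 0^k with 1 ≤ k ≤ p.
Since 1 ≤ k ≤ p, k divides p!; set t = 1 + p!/k. Then xy^t z has p + (p!/k)·k = p + p! copies of 0. Now the 0-count equals the 1-count, so i ≠ j fails. So xy^t z = 0^{p+p!} 1^{p+p!} ∉ L.
Contradiction. Therefore L is not regular.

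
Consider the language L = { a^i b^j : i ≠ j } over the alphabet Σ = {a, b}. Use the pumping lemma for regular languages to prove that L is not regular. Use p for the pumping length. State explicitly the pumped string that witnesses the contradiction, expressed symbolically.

a^{p+p!} b^{p+p!}

Toward a contradiction, assume L is regular with pumping length p.
Choose w = a^p b^{p+p!}. Since p ≠ p+p!, w ∈ L; and |w| ≥ p.
The pumping lemma gives a decomposition w = xyz where |xy| ≤ p and |y| ≥ 1.
Because |xy| ≤ p and w begins with p copies of a, we have y = a^k with 1 ≤ k ≤ p.
Since 1 ≤ k ≤ p, k divides p!; set t = 1 + p!/k. Then xy^t z has p + (p!/k)·k = p + p! copies of a. Now the a-count equals the b-count, so i ≠ j fails. So xy^t z = a^{p+p!} b^{p+p!} ∉ L.
This contradicts the pumping lemma, so L is not regular.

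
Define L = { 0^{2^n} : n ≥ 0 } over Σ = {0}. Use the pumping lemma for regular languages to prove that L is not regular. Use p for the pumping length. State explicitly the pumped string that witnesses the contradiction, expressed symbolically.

0^{2^p+k}

Suppose for contradiction that L is regular, and let p be the pumping length.
Take w = 0^{2^p} ∈ L with |w| = 2^p ≥ p.
The pumping lemma gives a decomposition w = xyz where |xy| ≤ p and |y| > 0.
Then y = 0^k for some k with 1 ≤ k ≤ p.
Pump with i = 2: xy^2z = 0^{2^p+k}. Since 1 ≤ k ≤ p < 2^p, we have 2^p < 2^p+k < 2^{p+1}, so 2^p+k is not a power of 2. So xy^2z ∉ L.
This is a contradiction; hence L is not regular.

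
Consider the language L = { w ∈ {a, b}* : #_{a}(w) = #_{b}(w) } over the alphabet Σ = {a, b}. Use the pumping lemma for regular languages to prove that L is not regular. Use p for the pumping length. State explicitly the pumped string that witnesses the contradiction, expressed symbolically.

a^{p+k} b^p

Assume L is regular. Let p be the pumping length given by the pumping lemma.
Choose w = a^p b^p ∈ L with |w| = 2p ≥ p.
Write w = xyz as guaranteed by the lemma, with |xy| ≤ p and |y| ≥ 1.
Because |xy| ≤ p and w begins with p copies of a, we have y = a^k with 1 ≤ k ≤ p.
Pump with i = 2: xy^2z = a^{p+k} b^p has p+k occurrences of a but only p of b. Since k ≥ 1 the counts differ, so xy^2z ∉ L.
This is a contradiction; hence L is not regular.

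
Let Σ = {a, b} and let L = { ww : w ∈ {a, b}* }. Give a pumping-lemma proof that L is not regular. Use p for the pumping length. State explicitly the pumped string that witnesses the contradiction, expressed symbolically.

Assume L is regular. Let p be the pumping length given by the pumping lemma.
Take w = a^p b^p a^p b^p = uu where u = a^pb^p; then w ∈ L and |w| = 4p ≥ p.
Write w = xyz as guaranteed by the lemma, with |xy| ≤ p and |y| ≥ 1.
The first p characters of w are a's, so xy (and hence y) consists only of a's. Write y = a^k, 1 ≤ k ≤ p.
Pump with i = 2: xy^2z = a^{p+k} b^p a^p b^p, of length 4p+k. Suppose this equals vv. The string starts with a and ends with b, so v does too; thus the boundary between the two copies of v is a b→a transition. There is exactly one such transition, at position 2p+k, so |v| = 2p+k and |vv| = 4p+2k ≠ 4p+k since k ≥ 1. So xy^2z ∉ L.
Contradiction. Therefore L is not regular.

a^{p+k} b^p a^p b^p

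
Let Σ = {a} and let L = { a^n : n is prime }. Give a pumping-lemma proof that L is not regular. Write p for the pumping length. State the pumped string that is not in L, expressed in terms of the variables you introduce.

Assume L is regular. Let p be the pumping length given by the pumping lemma.
Let q be a prime with q ≥ p+2 (infinitely many primes exist), and take w = a^q ∈ L with |w| = q ≥ p.
The pumping lemma gives a decomposition w = xyz where |xy| ≤ p and |y| ≥ 1.
Then y = a^k for some k with 1 ≤ k ≤ p.
Since 1 ≤ k ≤ p, |xz| = q-k. Pump with i = q+1: |xy^{q+1}z| = (q-k)+(q+1)k = q+qk = q(1+k), which is composite (both factors ≥ 2). So xy^{q+1}z = a^{q(1+k)} ∉ L.
This is a contradiction; hence L is not regular.

a^{q(1+k)}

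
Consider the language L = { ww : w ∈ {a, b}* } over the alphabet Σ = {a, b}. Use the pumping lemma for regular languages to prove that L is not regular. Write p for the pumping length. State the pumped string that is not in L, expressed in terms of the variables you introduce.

Toward a contradiction, assume L is regular with pumping length p.
Take w = a^p b^p a^p b^p = uu where u = a^pb^p; then w ∈ L and |w| = 4p ≥ p.
Write w = xyz as guaranteed by the lemma, with |xy| ≤ p and |y| ≥ 1.
The first p characters of w are a's, so xy (and hence y) consists only of a's. Write y = a^k, 1 ≤ k ≤ p.
Pump with i = 2: xy^2z = a^{p+k} b^p a^p b^p, of length 4p+k. Suppose this equals vv. The string starts with a and ends with b, so v does too; thus the boundary between the two copies of v is a b→a transition. There is exactly one such transition, at position 2p+k, so |v| = 2p+k and |vv| = 4p+2k ≠ 4p+k since k ≥ 1. So xy^2z ∉ L.
Contradiction. Therefore L is not regular.

a^{p+k} b^p a^p b^p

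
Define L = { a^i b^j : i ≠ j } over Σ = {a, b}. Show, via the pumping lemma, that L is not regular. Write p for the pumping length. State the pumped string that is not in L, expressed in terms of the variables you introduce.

Assume L is regular. Let p be the pumping length given by the pumping lemma.
Choose w = a^p b^{p+p!}. Since p ≠ p+p!, w ∈ L; and |w| ≥ p.
Write w = xyz as guaranteed by the lemma, with |xy| ≤ p and |y| > 0.
Since the first p symbols of w are all a's and |xy| ≤ p, y lies entirely in the leading a-block: y = a^k for some k with 1 ≤ k ≤ p.
Since 1 ≤ k ≤ p, k divides p!; set t = 1 + p!/k. Then xy^t z has p + (p!/k)·k = p + p! copies of a. Now the a-count equals the b-count, so i ≠ j fails. So xy^t z = a^{p+p!} b^{p+p!} ∉ L.
This is a contradiction; hence L is not regular.

a^{p+p!} b^{p+p!}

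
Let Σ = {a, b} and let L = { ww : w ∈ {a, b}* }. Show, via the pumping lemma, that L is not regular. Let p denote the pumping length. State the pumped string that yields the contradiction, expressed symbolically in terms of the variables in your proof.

Assume L is regular. Let p be the pumping length given by the pumping lemma.
Take w = a^p b^p a^p b^p = uu where u = a^pb^p; then w ∈ L and |w| = 4p ≥ p.
Write w = xyz as guaranteed by the lemma, with |xy| ≤ p and |y| > 0.
The first p characters of w are a's, so xy (and hence y) consists only of a's. Write y = a^k, 1 ≤ k ≤ p.
Pump with i = 2: xy^2z = a^{p+k} b^p a^p b^p, of length 4p+k. Suppose this equals vv. The string starts with a and ends with b, so v does too; thus the boundary between the two copies of v is a b→a transition. There is exactly one such transition, at position 2p+k, so |v| = 2p+k and |vv| = 4p+2k ≠ 4p+k since k ≥ 1. So xy^2z ∉ L.
This contradicts the pumping lemma, so L is not regular.

a^{p+k} b^p a^p b^p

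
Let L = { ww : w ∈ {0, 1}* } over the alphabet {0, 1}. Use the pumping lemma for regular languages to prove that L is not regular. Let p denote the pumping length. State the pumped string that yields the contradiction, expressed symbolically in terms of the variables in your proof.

0^{p+k} 1^p 0^p 1^p

Suppose for contradiction that L is regular, and let p be the pumping length.
Take w = 0^p 1^p 0^p 1^p = uu where u = 0^p1^p; then w ∈ L and |w| = 4p ≥ p.
The pumping lemma gives a decomposition w = xyz where |xy| ≤ p and |y| ≥ 1.
Since the first p symbols of w are all 0's and |xy| ≤ p, y lies entirely in the leading 0-block: y = 0^k for some k with 1 ≤ k ≤ p.
Pump with i = 2: xy^2z = 0^{p+k} 1^p 0^p 1^p, of length 4p+k. Suppose this equals vv. The string starts with 0 and ends with 1, so v does too; thus the boundary between the two copies of v is a 1→0 transition. There is exactly one such transition, at position 2p+k, so |v| = 2p+k and |vv| = 4p+2k ≠ 4p+k since k ≥ 1. So xy^2z ∉ L.
Contradiction. Therefore L is not regular.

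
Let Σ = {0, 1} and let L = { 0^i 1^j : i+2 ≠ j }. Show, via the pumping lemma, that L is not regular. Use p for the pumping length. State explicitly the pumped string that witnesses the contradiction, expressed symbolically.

0^{p+p!} 1^{p+p!+2}

Toward a contradiction, assume L is regular with pumping length p.
Choose w = 0^p 1^{p+p!+2}. Since p ≠ (p+p!+2)-2 = p+p!, w ∈ L; and |w| ≥ p.
By the pumping lemma, w = xyz with |xy| ≤ p and |y| ≥ 1.
Because |xy| ≤ p and w begins with p copies of 0, we have y = 0^k with 1 ≤ k ≤ p.
Since 1 ≤ k ≤ p, k divides p!; set t = 1 + p!/k. Then xy^t z has p + (p!/k)·k = p + p! copies of 0. Now the 0-count is p+p! and (1-count)-2 = (p+p!+2)-2 = p+p!, so i+2 ≠ j fails. So xy^t z = 0^{p+p!} 1^{p+p!+2} ∉ L.
This contradicts the pumping lemma, so L is not regular.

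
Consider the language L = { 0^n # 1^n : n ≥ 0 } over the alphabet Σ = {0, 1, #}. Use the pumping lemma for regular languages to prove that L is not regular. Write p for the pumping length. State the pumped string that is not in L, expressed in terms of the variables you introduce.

Assume L is regular. Let p be the pumping length given by the pumping lemma.
Take w = 0^p # 1^p ∈ L with |w| = 2p+1 ≥ p.
Write w = xyz as guaranteed by the lemma, with |xy| ≤ p and |y| > 0.
Because |xy| ≤ p and w begins with p copies of 0, we have y = 0^k with 1 ≤ k ≤ p.
Pump with i = 2: xy^2z = 0^{p+k} # 1^p, which would require p+k = p. But k ≥ 1, so xy^2z ∉ L.
Contradiction. Therefore L is not regular.

0^{p+k} # 1^p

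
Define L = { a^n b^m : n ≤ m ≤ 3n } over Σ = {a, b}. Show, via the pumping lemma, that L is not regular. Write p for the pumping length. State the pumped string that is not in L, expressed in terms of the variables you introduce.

a^{p+k} b^p

Toward a contradiction, assume L is regular with pumping length p.
Take w = a^p b^p ∈ L (since p ≤ p ≤ 3p), with |w| = 2p ≥ p.
The pumping lemma gives a decomposition w = xyz where |xy| ≤ p and y is nonempty.
Because |xy| ≤ p and w begins with p copies of a, we have y = a^k with 1 ≤ k ≤ p.
Pump with i = 2: xy^2z = a^{p+k} b^p. Now n = p+k > p = m, so the condition n ≤ m fails. Thus xy^2z ∉ L.
This is a contradiction; hence L is not regular.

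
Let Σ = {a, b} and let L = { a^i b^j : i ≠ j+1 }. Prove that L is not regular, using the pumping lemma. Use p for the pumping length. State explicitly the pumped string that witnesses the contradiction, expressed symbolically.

a^{p+p!} b^{p+p!-1}

Toward a contradiction, assume L is regular with pumping length p.
Choose w = a^p b^{p+p!-1}. Since p ≠ (p+p!-1)+1 = p+p!, w ∈ L; and |w| ≥ p.
The pumping lemma gives a decomposition w = xyz where |xy| ≤ p and y is nonempty.
Because |xy| ≤ p and w begins with p copies of a, we have y = a^k with 1 ≤ k ≤ p.
Since 1 ≤ k ≤ p, k divides p!; set t = 1 + p!/k. Then xy^t z has p + (p!/k)·k = p + p! copies of a. Now the a-count is p+p! and (b-count)+1 = (p+p!-1)+1 = p+p!, so i ≠ j+1 fails. So xy^t z = a^{p+p!} b^{p+p!-1} ∉ L.
This is a contradiction; hence L is not regular.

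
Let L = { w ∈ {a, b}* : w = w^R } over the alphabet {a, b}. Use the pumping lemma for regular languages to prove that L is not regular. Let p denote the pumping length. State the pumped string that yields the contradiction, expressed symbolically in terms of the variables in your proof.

Assume L is regular. Let p be the pumping length given by the pumping lemma.
Take w = a^p b a^p, a palindrome of length 2p+1 ≥ p.
The pumping lemma gives a decomposition w = xyz where |xy| ≤ p and |y| ≥ 1.
Since the first p symbols of w are all a's and |xy| ≤ p, y lies entirely in the leading a-block: y = a^k for some k with 1 ≤ k ≤ p.
Pump with i = 2: xy^2z = a^{p+k} b a^p. Its reverse is a^p b a^{p+k}, which differs from xy^2z since k ≥ 1. So xy^2z is not a palindrome and xy^2z ∉ L.
This is a contradiction; hence L is not regular.

a^{p+k} b a^p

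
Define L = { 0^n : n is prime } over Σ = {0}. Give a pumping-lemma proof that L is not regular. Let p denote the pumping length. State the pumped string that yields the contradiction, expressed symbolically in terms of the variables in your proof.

Assume L is regular. Let p be the pumping length given by the pumping lemma.
Let q be a prime with q ≥ p+2 (infinitely many primes exist), and take w = 0^q ∈ L with |w| = q ≥ p.
The pumping lemma gives a decomposition w = xyz where |xy| ≤ p and |y| > 0.
Then y = 0^k for some k with 1 ≤ k ≤ p.
Since 1 ≤ k ≤ p, |xz| = q-k. Pump with i = q+1: |xy^{q+1}z| = (q-k)+(q+1)k = q+qk = q(1+k), which is composite (both factors ≥ 2). So xy^{q+1}z = 0^{q(1+k)} ∉ L.
This is a contradiction; hence L is not regular.

0^{q(1+k)}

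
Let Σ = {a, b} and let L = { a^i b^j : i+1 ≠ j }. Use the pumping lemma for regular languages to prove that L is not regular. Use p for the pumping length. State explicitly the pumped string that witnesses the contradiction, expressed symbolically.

Suppose for contradiction that L is regular, and let p be the pumping length.
Choose w = a^p b^{p+p!+1}. Since p ≠ (p+p!+1)-1 = p+p!, w ∈ L; and |w| ≥ p.
Write w = xyz as guaranteed by the lemma, with |xy| ≤ p and |y| ≥ 1.
The first p characters of w are a's, so xy (and hence y) consists only of a's. Write y = a^k, 1 ≤ k ≤ p.
Since 1 ≤ k ≤ p, k divides p!; set t = 1 + p!/k. Then xy^t z has p + (p!/k)·k = p + p! copies of a. Now the a-count is p+p! and (b-count)-1 = (p+p!+1)-1 = p+p!, so i+1 ≠ j fails. So xy^t z = a^{p+p!} b^{p+p!+1} ∉ L.
This is a contradiction; hence L is not regular.

a^{p+p!} b^{p+p!+1}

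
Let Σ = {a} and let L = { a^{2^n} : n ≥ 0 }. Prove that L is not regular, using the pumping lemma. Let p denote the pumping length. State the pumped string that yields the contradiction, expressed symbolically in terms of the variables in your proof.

Assume L is regular; let p be its pumping constant.
Take w = a^{2^p} ∈ L with |w| = 2^p ≥ p.
Write w = xyz as guaranteed by the lemma, with |xy| ≤ p and |y| ≥ 1.
Then y = a^k for some k with 1 ≤ k ≤ p.
Pump with i = 2: xy^2z = a^{2^p+k}. Since 1 ≤ k ≤ p < 2^p, we have 2^p < 2^p+k < 2^{p+1}, so 2^p+k is not a power of 2. So xy^2z ∉ L.
This is a contradiction; hence L is not regular.

a^{2^p+k}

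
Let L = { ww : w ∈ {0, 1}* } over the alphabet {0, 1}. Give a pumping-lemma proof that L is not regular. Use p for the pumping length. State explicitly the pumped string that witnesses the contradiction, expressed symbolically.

Assume L is regular; let p be its pumping constant.
Take w = 0^p 1^p 0^p 1^p = uu where u = 0^p1^p; then w ∈ L and |w| = 4p ≥ p.
The pumping lemma gives a decomposition w = xyz where |xy| ≤ p and y is nonempty.
The first p characters of w are 0's, so xy (and hence y) consists only of 0's. Write y = 0^k, 1 ≤ k ≤ p.
Pump with i = 2: xy^2z = 0^{p+k} 1^p 0^p 1^p, of length 4p+k. Suppose this equals vv. The string starts with 0 and ends with 1, so v does too; thus the boundary between the two copies of v is a 1→0 transition. There is exactly one such transition, at position 2p+k, so |v| = 2p+k and |vv| = 4p+2k ≠ 4p+k since k ≥ 1. So xy^2z ∉ L.
This is a contradiction; hence L is not regular.

0^{p+k} 1^p 0^p 1^p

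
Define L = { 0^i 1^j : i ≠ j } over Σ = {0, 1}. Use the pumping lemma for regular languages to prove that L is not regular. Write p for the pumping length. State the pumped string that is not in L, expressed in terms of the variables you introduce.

0^{p+p!} 1^{p+p!}

Assume L is regular; let p be its pumping constant.
Choose w = 0^p 1^{p+p!}. Since p ≠ p+p!, w ∈ L; and |w| ≥ p.
Write w = xyz as guaranteed by the lemma, with |xy| ≤ p and |y| > 0.
Since the first p symbols of w are all 0's and |xy| ≤ p, y lies entirely in the leading 0-block: y = 0^k for some k with 1 ≤ k ≤ p.
Since 1 ≤ k ≤ p, k divides p!; set t = 1 + p!/k. Then xy^t z has p + (p!/k)·k = p + p! copies of 0. Now the 0-count equals the 1-count, so i ≠ j fails. So xy^t z = 0^{p+p!} 1^{p+p!} ∉ L.
Contradiction. Therefore L is not regular.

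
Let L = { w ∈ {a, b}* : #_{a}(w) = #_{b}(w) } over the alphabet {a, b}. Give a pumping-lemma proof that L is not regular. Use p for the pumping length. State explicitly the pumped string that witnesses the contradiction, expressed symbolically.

a^{p+k} b^p

Assume L is regular. Let p be the pumping length given by the pumping lemma.
Choose w = a^p b^p ∈ L with |w| = 2p ≥ p.
Write w = xyz as guaranteed by the lemma, with |xy| ≤ p and |y| ≥ 1.
The first p characters of w are a's, so xy (and hence y) consists only of a's. Write y = a^k, 1 ≤ k ≤ p.
Pump with i = 2: xy^2z = a^{p+k} b^p has p+k occurrences of a but only p of b. Since k ≥ 1 the counts differ, so xy^2z ∉ L.
Contradiction. Therefore L is not regular.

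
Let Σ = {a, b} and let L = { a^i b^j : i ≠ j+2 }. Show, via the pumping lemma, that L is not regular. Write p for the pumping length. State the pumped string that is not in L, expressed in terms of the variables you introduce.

Assume L is regular; let p be its pumping constant.
Choose w = a^p b^{p+p!-2}. Since p ≠ (p+p!-2)+2 = p+p!, w ∈ L; and |w| ≥ p.
The pumping lemma gives a decomposition w = xyz where |xy| ≤ p and y is nonempty.
Since the first p symbols of w are all a's and |xy| ≤ p, y lies entirely in the leading a-block: y = a^k for some k with 1 ≤ k ≤ p.
Since 1 ≤ k ≤ p, k divides p!; set t = 1 + p!/k. Then xy^t z has p + (p!/k)·k = p + p! copies of a. Now the a-count is p+p! and (b-count)+2 = (p+p!-2)+2 = p+p!, so i ≠ j+2 fails. So xy^t z = a^{p+p!} b^{p+p!-2} ∉ L.
Contradiction. Therefore L is not regular.

a^{p+p!} b^{p+p!-2}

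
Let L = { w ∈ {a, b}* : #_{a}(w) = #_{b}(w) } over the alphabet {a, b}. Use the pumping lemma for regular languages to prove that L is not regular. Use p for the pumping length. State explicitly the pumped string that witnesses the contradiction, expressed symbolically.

Toward a contradiction, assume L is regular with pumping length p.
Choose w = a^p b^p ∈ L with |w| = 2p ≥ p.
By the pumping lemma, w = xyz with |xy| ≤ p and |y| ≥ 1.
The first p characters of w are a's, so xy (and hence y) consists only of a's. Write y = a^k, 1 ≤ k ≤ p.
Pump with i = 2: xy^2z = a^{p+k} b^p has p+k occurrences of a but only p of b. Since k ≥ 1 the counts differ, so xy^2z ∉ L.
This contradicts the pumping lemma, so L is not regular.

a^{p+k} b^p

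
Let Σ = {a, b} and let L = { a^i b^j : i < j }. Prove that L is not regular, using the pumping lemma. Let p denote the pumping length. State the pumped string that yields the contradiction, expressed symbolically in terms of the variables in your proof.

a^{p+k} b^{p+1}

Suppose for contradiction that L is regular, and let p be the pumping length.
Choose w = a^p b^{p+1} ∈ L, with |w| = 2p+1 ≥ p.
The pumping lemma gives a decomposition w = xyz where |xy| ≤ p and y is nonempty.
The first p characters of w are a's, so xy (and hence y) consists only of a's. Write y = a^k, 1 ≤ k ≤ p.
Consider xy^2z = a^{p+k} b^{p+1}. Since k ≥ 1, the a-count p+k is at least p+1, so i < j fails; thus xy^2z ∉ L.
This is a contradiction; hence L is not regular.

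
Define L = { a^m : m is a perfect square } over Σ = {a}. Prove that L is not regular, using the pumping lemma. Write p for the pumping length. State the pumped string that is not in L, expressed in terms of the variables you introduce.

Suppose for contradiction that L is regular, and let p be the pumping length.
Take w = a^{p²} ∈ L with |w| = p² ≥ p.
Write w = xyz as guaranteed by the lemma, with |xy| ≤ p and y is nonempty.
Then y = a^k for some k with 1 ≤ k ≤ p.
Pump with i = 2: xy^2z = a^{p²+k}. Since 1 ≤ k ≤ p, p² < p²+k ≤ p²+p < (p+1)², so p²+k lies strictly between consecutive squares and is not a perfect square. So xy^2z ∉ L.
This contradicts the pumping lemma, so L is not regular.

a^{p²+k}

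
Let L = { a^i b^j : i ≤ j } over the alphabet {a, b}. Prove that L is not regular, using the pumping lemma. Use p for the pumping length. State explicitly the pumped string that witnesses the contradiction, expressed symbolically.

Assume L is regular; let p be its pumping constant.
Choose w = a^p b^p ∈ L, with |w| = 2p ≥ p.
Write w = xyz as guaranteed by the lemma, with |xy| ≤ p and |y| ≥ 1.
Because |xy| ≤ p and w begins with p copies of a, we have y = a^k with 1 ≤ k ≤ p.
Consider xy^2z = a^{p+k} b^p. Since k ≥ 1, the a-count p+k exceeds the b-count p, so i ≤ j fails; thus xy^2z ∉ L.
Contradiction. Therefore L is not regular.

a^{p+k} b^p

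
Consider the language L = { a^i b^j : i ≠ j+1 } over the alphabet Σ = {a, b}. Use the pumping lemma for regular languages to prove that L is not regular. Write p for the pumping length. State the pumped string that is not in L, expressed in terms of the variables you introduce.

Assume L is regular; let p be its pumping constant.
Choose w = a^p b^{p+p!-1}. Since p ≠ (p+p!-1)+1 = p+p!, w ∈ L; and |w| ≥ p.
Write w = xyz as guaranteed by the lemma, with |xy| ≤ p and |y| > 0.
Since the first p symbols of w are all a's and |xy| ≤ p, y lies entirely in the leading a-block: y = a^k for some k with 1 ≤ k ≤ p.
Since 1 ≤ k ≤ p, k divides p!; set t = 1 + p!/k. Then xy^t z has p + (p!/k)·k = p + p! copies of a. Now the a-count is p+p! and (b-count)+1 = (p+p!-1)+1 = p+p!, so i ≠ j+1 fails. So xy^t z = a^{p+p!} b^{p+p!-1} ∉ L.
This contradicts the pumping lemma, so L is not regular.

a^{p+p!} b^{p+p!-1}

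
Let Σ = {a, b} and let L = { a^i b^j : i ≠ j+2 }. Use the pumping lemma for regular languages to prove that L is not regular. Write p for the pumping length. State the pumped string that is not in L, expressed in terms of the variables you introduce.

a^{p+p!} b^{p+p!-2}

Toward a contradiction, assume L is regular with pumping length p.
Choose w = a^p b^{p+p!-2}. Since p ≠ (p+p!-2)+2 = p+p!, w ∈ L; and |w| ≥ p.
By the pumping lemma, w = xyz with |xy| ≤ p and |y| ≥ 1.
The first p characters of w are a's, so xy (and hence y) consists only of a's. Write y = a^k, 1 ≤ k ≤ p.
Since 1 ≤ k ≤ p, k divides p!; set t = 1 + p!/k. Then xy^t z has p + (p!/k)·k = p + p! copies of a. Now the a-count is p+p! and (b-count)+2 = (p+p!-2)+2 = p+p!, so i ≠ j+2 fails. So xy^t z = a^{p+p!} b^{p+p!-2} ∉ L.
This is a contradiction; hence L is not regular.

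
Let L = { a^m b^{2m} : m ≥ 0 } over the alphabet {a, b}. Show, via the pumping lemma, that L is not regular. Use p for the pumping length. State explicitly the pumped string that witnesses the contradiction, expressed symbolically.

a^{p+k} b^{2p}

Assume L is regular. Let p be the pumping length given by the pumping lemma.
Choose w = a^p b^{2p}, which is in L with |w| = 3p ≥ p.
The pumping lemma gives a decomposition w = xyz where |xy| ≤ p and |y| > 0.
Since the first p symbols of w are all a's and |xy| ≤ p, y lies entirely in the leading a-block: y = a^k for some k with 1 ≤ k ≤ p.
Pump with i = 2: xy^2z = a^{p+k} b^{2p}. For this to lie in L we would need 2p = 2(p+k), which forces k = 0. But k ≥ 1, so xy^2z ∉ L.
Contradiction. Therefore L is not regular.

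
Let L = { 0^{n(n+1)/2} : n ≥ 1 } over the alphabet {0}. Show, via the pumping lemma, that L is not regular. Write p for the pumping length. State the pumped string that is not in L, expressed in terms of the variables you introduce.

0^{p(p+1)/2+k}

Toward a contradiction, assume L is regular with pumping length p.
Take w = 0^{p(p+1)/2} ∈ L with |w| = p(p+1)/2 ≥ p.
The pumping lemma gives a decomposition w = xyz where |xy| ≤ p and |y| > 0.
Then y = 0^k for some k with 1 ≤ k ≤ p.
Pump with i = 2: xy^2z = 0^{p(p+1)/2+k}. Since 1 ≤ k ≤ p, p(p+1)/2 < p(p+1)/2+k ≤ p(p+1)/2+p < (p+1)(p+2)/2, so p(p+1)/2+k is strictly between consecutive triangular numbers. So xy^2z ∉ L.
This is a contradiction; hence L is not regular.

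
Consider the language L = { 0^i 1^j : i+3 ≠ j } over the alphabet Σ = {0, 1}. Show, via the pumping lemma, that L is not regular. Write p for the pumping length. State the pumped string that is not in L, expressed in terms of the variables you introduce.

0^{p+p!} 1^{p+p!+3}

Assume L is regular. Let p be the pumping length given by the pumping lemma.
Choose w = 0^p 1^{p+p!+3}. Since p ≠ (p+p!+3)-3 = p+p!, w ∈ L; and |w| ≥ p.
The pumping lemma gives a decomposition w = xyz where |xy| ≤ p and |y| ≥ 1.
Because |xy| ≤ p and w begins with p copies of 0, we have y = 0^k with 1 ≤ k ≤ p.
Since 1 ≤ k ≤ p, k divides p!; set t = 1 + p!/k. Then xy^t z has p + (p!/k)·k = p + p! copies of 0. Now the 0-count is p+p! and (1-count)-3 = (p+p!+3)-3 = p+p!, so i+3 ≠ j fails. So xy^t z = 0^{p+p!} 1^{p+p!+3} ∉ L.
This is a contradiction; hence L is not regular.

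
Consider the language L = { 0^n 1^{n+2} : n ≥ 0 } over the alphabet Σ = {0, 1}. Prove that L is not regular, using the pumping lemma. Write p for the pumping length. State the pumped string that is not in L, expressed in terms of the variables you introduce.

Assume L is regular. Let p be the pumping length given by the pumping lemma.
Choose w = 0^p 1^{p+2}, which is in L with |w| = 2p+2 ≥ p.
Write w = xyz as guaranteed by the lemma, with |xy| ≤ p and |y| > 0.
Because |xy| ≤ p and w begins with p copies of 0, we have y = 0^k with 1 ≤ k ≤ p.
Pump with i = 2: xy^2z = 0^{p+k} 1^{p+2}. For this to lie in L we would need p+2 = (p+k)+2, which forces k = 0. But k ≥ 1, so xy^2z ∉ L.
Contradiction. Therefore L is not regular.

0^{p+k} 1^{p+2}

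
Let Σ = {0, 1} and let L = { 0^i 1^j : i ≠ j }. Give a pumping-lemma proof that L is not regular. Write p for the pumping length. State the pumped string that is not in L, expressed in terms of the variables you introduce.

0^{p+p!} 1^{p+p!}

Assume L is regular. Let p be the pumping length given by the pumping lemma.
Choose w = 0^p 1^{p+p!}. Since p ≠ p+p!, w ∈ L; and |w| ≥ p.
Write w = xyz as guaranteed by the lemma, with |xy| ≤ p and |y| > 0.
Because |xy| ≤ p and w begins with p copies of 0, we have y = 0^k with 1 ≤ k ≤ p.
Since 1 ≤ k ≤ p, k divides p!; set t = 1 + p!/k. Then xy^t z has p + (p!/k)·k = p + p! copies of 0. Now the 0-count equals the 1-count, so i ≠ j fails. So xy^t z = 0^{p+p!} 1^{p+p!} ∉ L.
This is a contradiction; hence L is not regular.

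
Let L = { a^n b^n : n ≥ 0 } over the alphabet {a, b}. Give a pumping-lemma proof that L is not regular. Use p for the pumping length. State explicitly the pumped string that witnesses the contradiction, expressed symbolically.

a^{p+k} b^p

Assume L is regular. Let p be the pumping length given by the pumping lemma.
Choose w = a^p b^p, which is in L with |w| = 2p ≥ p.
The pumping lemma gives a decomposition w = xyz where |xy| ≤ p and |y| > 0.
The first p characters of w are a's, so xy (and hence y) consists only of a's. Write y = a^k, 1 ≤ k ≤ p.
Pump with i = 2: xy^2z = a^{p+k} b^p. For this to lie in L we would need p = p+k, which forces k = 0. But k ≥ 1, so xy^2z ∉ L.
Contradiction. Therefore L is not regular.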